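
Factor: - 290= - 2^1*5^1*29^1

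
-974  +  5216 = 4242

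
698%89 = 75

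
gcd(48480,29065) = 5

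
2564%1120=324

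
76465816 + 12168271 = 88634087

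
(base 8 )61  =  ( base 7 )100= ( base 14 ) 37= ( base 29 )1K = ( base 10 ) 49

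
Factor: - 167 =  - 167^1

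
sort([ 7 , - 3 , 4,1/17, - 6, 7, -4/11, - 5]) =[ - 6, - 5 , - 3 , - 4/11, 1/17,  4,7, 7] 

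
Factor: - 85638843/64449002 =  - 2^( - 1) * 3^3*17^1*83^( - 1 )*4339^1*9029^( - 1)= - 1991601/1498814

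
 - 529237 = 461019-990256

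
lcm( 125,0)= 0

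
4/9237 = 4/9237  =  0.00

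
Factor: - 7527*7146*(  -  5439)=292552616538 = 2^1*3^4 *7^2 * 13^1*37^1*193^1*397^1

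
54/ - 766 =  - 1 + 356/383 = -0.07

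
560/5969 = 560/5969 = 0.09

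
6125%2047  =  2031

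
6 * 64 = 384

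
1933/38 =50 + 33/38= 50.87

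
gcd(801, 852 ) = 3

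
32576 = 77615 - 45039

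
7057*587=4142459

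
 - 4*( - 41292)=165168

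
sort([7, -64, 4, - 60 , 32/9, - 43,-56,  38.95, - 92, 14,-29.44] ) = [- 92, -64,  -  60, -56, - 43 , - 29.44,32/9,4, 7,14, 38.95]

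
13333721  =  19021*701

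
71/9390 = 71/9390 = 0.01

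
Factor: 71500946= 2^1 *11^1 * 17^1*37^1*5167^1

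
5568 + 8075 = 13643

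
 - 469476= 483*( - 972)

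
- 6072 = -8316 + 2244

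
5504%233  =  145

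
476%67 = 7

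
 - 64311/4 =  - 64311/4 = -  16077.75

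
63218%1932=1394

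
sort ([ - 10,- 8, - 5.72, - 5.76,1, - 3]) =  [ - 10, - 8, - 5.76, - 5.72 ,  -  3, 1 ]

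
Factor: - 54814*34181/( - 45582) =3^ (-1) * 7^1*19^1 * 71^ ( - 1)*107^( - 1) * 257^1*27407^1=936798667/22791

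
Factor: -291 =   -  3^1 * 97^1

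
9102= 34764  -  25662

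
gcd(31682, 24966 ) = 146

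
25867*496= 12830032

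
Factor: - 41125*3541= -5^3*7^1*47^1*3541^1= - 145623625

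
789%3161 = 789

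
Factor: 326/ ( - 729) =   -  2^1* 3^ ( - 6 )*163^1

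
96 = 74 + 22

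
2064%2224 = 2064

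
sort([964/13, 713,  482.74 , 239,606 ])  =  [964/13, 239,482.74,606,  713]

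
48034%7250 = 4534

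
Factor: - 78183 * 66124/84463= - 5169772692/84463 = -2^2*3^2* 7^1*  17^1 *61^1*73^1* 271^1 * 84463^( - 1)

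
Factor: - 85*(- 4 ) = 340 = 2^2*5^1*17^1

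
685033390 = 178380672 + 506652718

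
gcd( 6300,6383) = 1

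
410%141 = 128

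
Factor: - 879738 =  - 2^1 * 3^1*19^1*7717^1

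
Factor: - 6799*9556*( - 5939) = 385864218116 = 2^2*13^1*523^1*2389^1 * 5939^1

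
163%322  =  163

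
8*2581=20648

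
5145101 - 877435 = 4267666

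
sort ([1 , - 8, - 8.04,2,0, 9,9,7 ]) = [ - 8.04,  -  8,0 , 1, 2, 7  ,  9,9]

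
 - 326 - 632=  - 958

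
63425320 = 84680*749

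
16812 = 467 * 36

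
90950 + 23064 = 114014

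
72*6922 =498384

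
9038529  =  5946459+3092070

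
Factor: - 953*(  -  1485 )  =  1415205= 3^3*5^1*11^1*953^1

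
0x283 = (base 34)iv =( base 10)643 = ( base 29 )m5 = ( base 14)33D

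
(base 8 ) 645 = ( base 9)517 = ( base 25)GL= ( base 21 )k1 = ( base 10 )421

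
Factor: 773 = 773^1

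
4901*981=4807881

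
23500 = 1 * 23500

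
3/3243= 1/1081 = 0.00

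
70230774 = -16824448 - -87055222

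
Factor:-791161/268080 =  - 2^( - 4)*3^( - 1)*5^( - 1) * 7^1*1117^( - 1)*113023^1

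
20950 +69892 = 90842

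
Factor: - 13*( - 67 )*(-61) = -13^1*61^1*67^1= - 53131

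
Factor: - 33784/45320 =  - 41/55 = - 5^( - 1 )*11^(-1)*41^1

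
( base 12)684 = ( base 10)964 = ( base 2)1111000100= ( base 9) 1281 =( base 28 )16c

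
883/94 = 883/94 = 9.39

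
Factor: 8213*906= 7440978 = 2^1*3^1*43^1*151^1*191^1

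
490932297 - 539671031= - 48738734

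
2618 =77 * 34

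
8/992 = 1/124 = 0.01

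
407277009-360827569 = 46449440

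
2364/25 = 94  +  14/25 = 94.56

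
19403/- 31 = -19403/31 =- 625.90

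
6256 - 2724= 3532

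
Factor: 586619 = 11^1*17^1*3137^1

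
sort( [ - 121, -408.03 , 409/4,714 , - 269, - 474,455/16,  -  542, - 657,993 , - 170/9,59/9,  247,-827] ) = [ - 827,-657 , - 542 , - 474, - 408.03, -269, - 121,-170/9, 59/9, 455/16 , 409/4, 247, 714,993 ] 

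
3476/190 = 18+28/95 = 18.29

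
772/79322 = 386/39661 = 0.01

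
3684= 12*307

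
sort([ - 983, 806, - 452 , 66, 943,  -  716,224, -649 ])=[ - 983,-716,-649,-452,66,224,806, 943 ] 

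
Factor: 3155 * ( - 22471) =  - 70896005= -5^1 * 23^1*631^1*977^1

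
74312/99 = 74312/99 = 750.63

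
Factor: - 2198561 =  - 239^1 * 9199^1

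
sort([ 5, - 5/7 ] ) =[ - 5/7 , 5]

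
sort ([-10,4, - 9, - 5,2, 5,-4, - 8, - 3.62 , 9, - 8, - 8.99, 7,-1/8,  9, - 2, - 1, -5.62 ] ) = [ - 10, -9, - 8.99,- 8, - 8, -5.62, - 5, - 4,-3.62, -2, - 1,-1/8,2, 4, 5 , 7,  9, 9 ] 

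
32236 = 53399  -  21163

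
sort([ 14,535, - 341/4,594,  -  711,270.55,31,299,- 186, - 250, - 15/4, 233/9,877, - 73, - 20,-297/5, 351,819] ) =[-711,  -  250, - 186,  -  341/4, - 73, - 297/5, - 20,-15/4,14,  233/9,31 , 270.55,299, 351,535, 594, 819,877] 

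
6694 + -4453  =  2241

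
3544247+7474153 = 11018400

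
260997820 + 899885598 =1160883418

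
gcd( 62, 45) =1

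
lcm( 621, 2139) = 19251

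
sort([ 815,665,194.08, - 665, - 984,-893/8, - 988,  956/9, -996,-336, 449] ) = [ - 996, - 988,-984,-665,-336,-893/8,956/9, 194.08,449,665 , 815 ]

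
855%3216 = 855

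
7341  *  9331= 68498871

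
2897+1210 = 4107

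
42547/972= 42547/972 = 43.77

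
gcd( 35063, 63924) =7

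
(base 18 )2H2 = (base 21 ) 23B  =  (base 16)3BC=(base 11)79A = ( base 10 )956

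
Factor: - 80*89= - 7120=- 2^4 *5^1*89^1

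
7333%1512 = 1285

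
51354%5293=3717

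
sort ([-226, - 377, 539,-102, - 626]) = [ - 626, - 377, - 226, - 102, 539 ]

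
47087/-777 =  - 61 + 310/777= -60.60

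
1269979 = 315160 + 954819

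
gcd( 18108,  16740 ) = 36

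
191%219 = 191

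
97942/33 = 2967 + 31/33 =2967.94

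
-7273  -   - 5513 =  - 1760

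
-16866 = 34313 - 51179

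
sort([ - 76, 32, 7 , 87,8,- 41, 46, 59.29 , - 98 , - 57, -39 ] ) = [-98, - 76,-57, - 41, - 39, 7, 8, 32, 46, 59.29,  87 ] 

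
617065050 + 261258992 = 878324042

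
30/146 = 15/73 = 0.21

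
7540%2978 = 1584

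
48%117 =48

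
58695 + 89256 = 147951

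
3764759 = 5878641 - 2113882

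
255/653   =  255/653 = 0.39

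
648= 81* 8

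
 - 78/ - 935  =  78/935 = 0.08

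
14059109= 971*14479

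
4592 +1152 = 5744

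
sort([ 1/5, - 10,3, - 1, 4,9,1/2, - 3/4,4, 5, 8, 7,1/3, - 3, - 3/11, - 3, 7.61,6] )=[ - 10,-3, - 3, - 1, - 3/4, - 3/11,1/5, 1/3,1/2, 3,4,4,5, 6,7,7.61, 8, 9 ]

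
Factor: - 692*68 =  - 47056 = - 2^4*17^1*173^1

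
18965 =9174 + 9791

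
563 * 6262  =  3525506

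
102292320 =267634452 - 165342132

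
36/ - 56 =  - 9/14 = - 0.64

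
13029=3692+9337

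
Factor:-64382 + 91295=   26913 = 3^1*8971^1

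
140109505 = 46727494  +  93382011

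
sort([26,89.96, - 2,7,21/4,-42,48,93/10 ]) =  [ - 42,-2,21/4,7, 93/10,26,48,89.96]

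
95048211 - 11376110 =83672101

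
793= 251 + 542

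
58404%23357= 11690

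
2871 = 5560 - 2689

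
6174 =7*882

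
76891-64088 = 12803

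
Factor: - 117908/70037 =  - 2^2*7^1 * 11^( - 1)*4211^1*6367^( - 1)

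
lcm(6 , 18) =18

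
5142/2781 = 1714/927 = 1.85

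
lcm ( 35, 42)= 210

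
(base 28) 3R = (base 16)6f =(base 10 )111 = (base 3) 11010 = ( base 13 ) 87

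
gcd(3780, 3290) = 70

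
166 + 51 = 217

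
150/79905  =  10/5327 = 0.00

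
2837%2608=229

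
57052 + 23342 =80394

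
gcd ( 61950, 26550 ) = 8850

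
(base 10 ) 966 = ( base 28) 16e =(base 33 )t9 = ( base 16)3c6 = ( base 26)1b4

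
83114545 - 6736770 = 76377775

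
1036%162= 64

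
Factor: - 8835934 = -2^1*4417967^1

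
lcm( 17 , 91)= 1547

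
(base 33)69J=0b1101011000010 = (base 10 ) 6850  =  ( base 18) 132a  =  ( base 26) a3c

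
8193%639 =525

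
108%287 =108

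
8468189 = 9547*887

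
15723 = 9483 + 6240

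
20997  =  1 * 20997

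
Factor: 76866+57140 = 2^1 * 67003^1 = 134006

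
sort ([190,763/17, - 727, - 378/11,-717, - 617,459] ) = [ - 727, - 717,- 617,  -  378/11,  763/17,190,459 ]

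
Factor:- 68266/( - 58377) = 2^1*3^ ( - 1 )*61^( - 1)*107^1 = 214/183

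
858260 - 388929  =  469331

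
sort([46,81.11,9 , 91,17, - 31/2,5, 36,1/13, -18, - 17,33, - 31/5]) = [-18,-17,-31/2,  -  31/5,1/13, 5, 9, 17, 33,36,46, 81.11 , 91]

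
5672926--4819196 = 10492122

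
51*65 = 3315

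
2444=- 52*( - 47)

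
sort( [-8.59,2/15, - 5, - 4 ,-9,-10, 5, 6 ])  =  [  -  10,-9,-8.59, - 5, - 4, 2/15,5, 6 ] 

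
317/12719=317/12719 = 0.02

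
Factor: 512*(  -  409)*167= -34971136 = -  2^9 * 167^1*409^1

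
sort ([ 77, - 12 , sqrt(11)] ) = [ - 12,  sqrt(11), 77] 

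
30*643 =19290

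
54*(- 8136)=-439344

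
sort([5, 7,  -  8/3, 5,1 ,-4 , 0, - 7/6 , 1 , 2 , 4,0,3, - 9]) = [  -  9 , - 4 , - 8/3 , - 7/6, 0, 0,1, 1 , 2,3,4, 5, 5, 7]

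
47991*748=35897268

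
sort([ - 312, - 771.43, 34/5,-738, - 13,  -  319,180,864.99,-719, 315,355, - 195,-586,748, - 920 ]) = [ - 920 , - 771.43,  -  738, - 719, - 586, - 319,-312, - 195,-13, 34/5, 180, 315,355,  748,864.99]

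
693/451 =63/41 = 1.54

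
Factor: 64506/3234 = 10751/539 = 7^( - 2 )*11^( - 1 )*13^1*827^1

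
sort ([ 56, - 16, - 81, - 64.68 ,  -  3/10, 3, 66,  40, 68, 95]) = [ - 81, - 64.68, - 16, - 3/10,3, 40, 56, 66, 68,95 ]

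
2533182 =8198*309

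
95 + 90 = 185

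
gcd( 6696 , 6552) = 72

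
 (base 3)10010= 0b1010100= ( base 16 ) 54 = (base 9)103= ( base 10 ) 84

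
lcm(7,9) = 63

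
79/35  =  2  +  9/35 =2.26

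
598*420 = 251160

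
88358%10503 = 4334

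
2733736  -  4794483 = - 2060747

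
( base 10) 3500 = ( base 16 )DAC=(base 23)6e4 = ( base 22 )752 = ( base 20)8F0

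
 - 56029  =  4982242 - 5038271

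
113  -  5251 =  - 5138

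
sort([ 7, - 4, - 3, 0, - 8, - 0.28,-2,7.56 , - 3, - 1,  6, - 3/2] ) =[-8, - 4, - 3, - 3, -2, - 3/2, - 1,- 0.28, 0,6, 7,7.56]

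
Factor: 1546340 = 2^2 * 5^1*77317^1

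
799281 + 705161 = 1504442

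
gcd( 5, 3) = 1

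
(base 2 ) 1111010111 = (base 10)983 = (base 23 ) 1JH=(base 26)1bl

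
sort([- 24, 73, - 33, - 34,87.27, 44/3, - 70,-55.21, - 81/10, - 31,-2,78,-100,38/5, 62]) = [-100,- 70, - 55.21,  -  34, - 33,-31, - 24, - 81/10, - 2,38/5, 44/3, 62, 73, 78, 87.27]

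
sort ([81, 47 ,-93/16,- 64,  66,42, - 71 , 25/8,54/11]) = [ - 71, - 64, - 93/16,25/8,54/11, 42 , 47,66,81]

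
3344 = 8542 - 5198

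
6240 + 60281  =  66521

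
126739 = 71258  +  55481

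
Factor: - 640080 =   -  2^4*3^2*5^1*7^1*127^1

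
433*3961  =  1715113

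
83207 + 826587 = 909794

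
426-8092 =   -  7666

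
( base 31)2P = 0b1010111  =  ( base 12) 73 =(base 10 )87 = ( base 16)57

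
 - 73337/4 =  - 73337/4 = - 18334.25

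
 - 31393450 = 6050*( - 5189) 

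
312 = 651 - 339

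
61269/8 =7658+5/8 = 7658.62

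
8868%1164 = 720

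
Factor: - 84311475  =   - 3^1*5^2*31^1 * 36263^1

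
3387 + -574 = 2813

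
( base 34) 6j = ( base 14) 11D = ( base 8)337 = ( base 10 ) 223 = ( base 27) 87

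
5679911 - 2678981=3000930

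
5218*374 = 1951532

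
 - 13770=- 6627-7143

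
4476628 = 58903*76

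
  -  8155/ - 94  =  86 + 71/94   =  86.76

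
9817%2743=1588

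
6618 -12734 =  - 6116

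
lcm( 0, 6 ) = 0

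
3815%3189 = 626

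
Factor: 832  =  2^6*13^1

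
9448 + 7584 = 17032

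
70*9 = 630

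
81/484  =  81/484 = 0.17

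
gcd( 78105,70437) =3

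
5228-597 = 4631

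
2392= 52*46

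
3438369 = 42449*81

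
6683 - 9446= - 2763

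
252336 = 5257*48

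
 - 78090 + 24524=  - 53566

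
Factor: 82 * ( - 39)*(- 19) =60762 = 2^1*3^1*13^1*19^1*41^1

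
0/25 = 0 = 0.00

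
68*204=13872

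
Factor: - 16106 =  - 2^1*8053^1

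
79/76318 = 79/76318 = 0.00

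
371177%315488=55689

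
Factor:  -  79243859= - 97^1*816947^1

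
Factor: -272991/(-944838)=90997/314946 = 2^ ( -1 ) *3^ ( - 2 )*17497^( - 1)*90997^1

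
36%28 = 8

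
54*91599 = 4946346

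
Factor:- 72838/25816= - 2^( - 2 )*7^(  -  1 ) * 79^1 = - 79/28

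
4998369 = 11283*443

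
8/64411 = 8/64411 = 0.00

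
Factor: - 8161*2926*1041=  - 2^1 * 3^1*7^1*11^1*19^1*347^1*8161^1 = - 24858128526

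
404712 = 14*28908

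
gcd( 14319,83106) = 9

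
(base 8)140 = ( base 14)6C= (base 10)96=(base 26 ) 3i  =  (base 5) 341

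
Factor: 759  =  3^1*11^1*23^1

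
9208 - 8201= 1007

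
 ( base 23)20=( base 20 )26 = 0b101110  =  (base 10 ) 46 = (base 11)42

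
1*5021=5021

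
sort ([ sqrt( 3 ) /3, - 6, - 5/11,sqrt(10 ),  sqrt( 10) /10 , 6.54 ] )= [-6 , - 5/11 , sqrt( 10 ) /10 , sqrt ( 3) /3,  sqrt( 10 ),6.54] 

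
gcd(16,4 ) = 4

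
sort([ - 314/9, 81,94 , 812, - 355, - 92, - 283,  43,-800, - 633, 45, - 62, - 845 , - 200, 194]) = [ - 845, - 800, - 633, - 355 , - 283, - 200,-92, - 62, - 314/9, 43 , 45, 81, 94, 194, 812 ]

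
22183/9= 2464 + 7/9 = 2464.78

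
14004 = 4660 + 9344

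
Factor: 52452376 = 2^3 * 47^1*139501^1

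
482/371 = 482/371 =1.30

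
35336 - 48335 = -12999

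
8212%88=28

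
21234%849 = 9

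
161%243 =161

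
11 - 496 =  - 485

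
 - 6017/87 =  - 70  +  73/87  =  - 69.16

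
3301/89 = 37 + 8/89 =37.09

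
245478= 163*1506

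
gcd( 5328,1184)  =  592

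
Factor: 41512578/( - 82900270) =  - 20756289/41450135 =- 3^1*5^( - 1)*29^ (- 1)*179^( - 1)*1597^( - 1) *6918763^1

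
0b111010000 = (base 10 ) 464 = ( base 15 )20E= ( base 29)G0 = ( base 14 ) 252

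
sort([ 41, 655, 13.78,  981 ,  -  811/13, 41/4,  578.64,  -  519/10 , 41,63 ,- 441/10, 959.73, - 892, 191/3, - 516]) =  [ - 892, - 516, - 811/13, - 519/10, - 441/10, 41/4, 13.78, 41,41, 63, 191/3,578.64,655, 959.73, 981] 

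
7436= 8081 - 645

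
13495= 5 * 2699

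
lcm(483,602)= 41538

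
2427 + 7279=9706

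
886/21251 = 886/21251 = 0.04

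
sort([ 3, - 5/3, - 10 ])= [ - 10, -5/3,3 ]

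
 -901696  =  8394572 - 9296268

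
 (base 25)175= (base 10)805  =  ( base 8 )1445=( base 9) 1084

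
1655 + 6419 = 8074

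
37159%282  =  217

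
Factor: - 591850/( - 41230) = 445/31 = 5^1 * 31^( - 1)*89^1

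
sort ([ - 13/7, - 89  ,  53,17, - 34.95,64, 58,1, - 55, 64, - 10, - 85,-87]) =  [-89, - 87 , - 85,  -  55,-34.95, - 10,-13/7,1, 17,  53,58,64, 64]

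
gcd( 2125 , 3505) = 5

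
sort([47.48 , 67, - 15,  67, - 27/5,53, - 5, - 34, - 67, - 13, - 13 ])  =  [ - 67, - 34,-15,-13, - 13, - 27/5, - 5, 47.48, 53, 67, 67] 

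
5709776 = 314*18184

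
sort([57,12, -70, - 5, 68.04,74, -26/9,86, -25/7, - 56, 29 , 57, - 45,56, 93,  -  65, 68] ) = [ - 70, - 65, - 56,- 45,- 5, - 25/7, - 26/9,12,  29,56 , 57, 57, 68, 68.04,74,86,93] 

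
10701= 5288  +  5413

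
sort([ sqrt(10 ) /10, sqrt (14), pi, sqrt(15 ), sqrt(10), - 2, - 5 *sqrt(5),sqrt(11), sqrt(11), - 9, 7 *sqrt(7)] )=[ -5*sqrt(5 ), - 9, - 2, sqrt(10 ) /10,pi, sqrt(10 ),sqrt (11 ), sqrt(11 ), sqrt( 14 ) , sqrt (15), 7* sqrt( 7)]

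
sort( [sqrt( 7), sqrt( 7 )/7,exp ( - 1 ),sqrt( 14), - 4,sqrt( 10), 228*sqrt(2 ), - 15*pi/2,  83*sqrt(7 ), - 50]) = [ - 50, - 15*pi/2,  -  4, exp(  -  1 ), sqrt(7 ) /7, sqrt( 7 ),  sqrt(10 ),sqrt ( 14),83*sqrt( 7),228*sqrt( 2)]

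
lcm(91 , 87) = 7917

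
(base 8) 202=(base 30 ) 4A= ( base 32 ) 42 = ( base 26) 50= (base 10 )130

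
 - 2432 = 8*( - 304 )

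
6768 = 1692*4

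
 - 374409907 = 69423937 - 443833844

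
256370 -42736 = 213634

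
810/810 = 1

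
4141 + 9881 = 14022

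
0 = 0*81389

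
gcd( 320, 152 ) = 8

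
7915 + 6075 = 13990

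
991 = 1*991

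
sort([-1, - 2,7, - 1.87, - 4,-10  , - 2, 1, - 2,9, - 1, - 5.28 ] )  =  [ - 10, - 5.28, - 4, - 2 , - 2, - 2, - 1.87 , - 1, - 1,1,7, 9 ]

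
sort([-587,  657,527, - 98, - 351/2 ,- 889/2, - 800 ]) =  [ - 800, - 587, - 889/2, - 351/2,-98,527,657]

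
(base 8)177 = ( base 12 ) a7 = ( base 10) 127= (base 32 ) 3V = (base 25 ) 52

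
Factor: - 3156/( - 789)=4= 2^2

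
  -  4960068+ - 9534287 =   -  14494355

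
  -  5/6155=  - 1 + 1230/1231=- 0.00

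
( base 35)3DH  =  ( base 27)5IG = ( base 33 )3qm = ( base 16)1033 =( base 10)4147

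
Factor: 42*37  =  1554   =  2^1*3^1*7^1*37^1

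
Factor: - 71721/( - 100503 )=613/859 = 613^1*  859^( - 1)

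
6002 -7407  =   - 1405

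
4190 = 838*5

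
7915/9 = 7915/9 = 879.44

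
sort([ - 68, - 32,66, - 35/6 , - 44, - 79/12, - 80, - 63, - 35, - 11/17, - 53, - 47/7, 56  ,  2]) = [ - 80,-68, - 63,-53 , - 44 , - 35, - 32, - 47/7 , - 79/12, - 35/6, - 11/17,2, 56, 66]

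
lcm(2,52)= 52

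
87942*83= 7299186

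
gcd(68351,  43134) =1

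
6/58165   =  6/58165 =0.00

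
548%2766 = 548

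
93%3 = 0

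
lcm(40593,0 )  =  0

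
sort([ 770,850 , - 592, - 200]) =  [ - 592, - 200,770,  850 ]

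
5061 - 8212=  - 3151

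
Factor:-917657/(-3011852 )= 2^ (- 2) * 13^1* 139^(-1 )*5417^( -1 ) * 70589^1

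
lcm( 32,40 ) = 160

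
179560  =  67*2680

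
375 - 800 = - 425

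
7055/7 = 1007 + 6/7=1007.86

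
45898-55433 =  - 9535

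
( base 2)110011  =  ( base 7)102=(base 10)51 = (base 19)2D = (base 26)1p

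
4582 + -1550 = 3032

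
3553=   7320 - 3767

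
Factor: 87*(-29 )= -3^1 * 29^2 =- 2523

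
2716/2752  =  679/688 = 0.99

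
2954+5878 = 8832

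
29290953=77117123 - 47826170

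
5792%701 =184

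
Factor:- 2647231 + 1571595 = -2^2 * 268909^1  =  -1075636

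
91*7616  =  693056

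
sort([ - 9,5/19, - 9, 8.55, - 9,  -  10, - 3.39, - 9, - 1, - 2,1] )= [ - 10, - 9, - 9 , - 9, - 9, - 3.39, - 2, -1,5/19, 1,8.55 ] 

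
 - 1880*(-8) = 15040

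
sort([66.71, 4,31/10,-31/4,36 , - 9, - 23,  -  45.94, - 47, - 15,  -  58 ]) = [ - 58, - 47, - 45.94,-23, - 15, - 9, - 31/4, 31/10, 4, 36,66.71]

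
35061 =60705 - 25644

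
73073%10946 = 7397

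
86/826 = 43/413 = 0.10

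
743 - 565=178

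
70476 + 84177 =154653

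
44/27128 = 11/6782  =  0.00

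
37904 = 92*412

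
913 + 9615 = 10528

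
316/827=316/827  =  0.38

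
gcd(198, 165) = 33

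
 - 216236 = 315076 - 531312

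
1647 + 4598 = 6245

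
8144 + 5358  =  13502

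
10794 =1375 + 9419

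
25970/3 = 25970/3 = 8656.67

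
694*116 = 80504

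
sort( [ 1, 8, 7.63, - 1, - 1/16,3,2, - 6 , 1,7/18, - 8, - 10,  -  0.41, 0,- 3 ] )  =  [ - 10, - 8,  -  6, - 3, - 1, - 0.41, - 1/16, 0, 7/18, 1,  1 , 2, 3,  7.63 , 8] 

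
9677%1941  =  1913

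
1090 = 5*218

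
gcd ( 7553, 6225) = 83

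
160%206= 160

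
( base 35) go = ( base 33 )HN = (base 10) 584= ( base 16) 248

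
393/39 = 131/13  =  10.08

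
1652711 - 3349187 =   -  1696476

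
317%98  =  23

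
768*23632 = 18149376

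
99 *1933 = 191367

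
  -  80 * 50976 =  - 4078080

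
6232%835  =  387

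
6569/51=6569/51 = 128.80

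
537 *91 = 48867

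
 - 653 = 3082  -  3735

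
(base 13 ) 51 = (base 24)2i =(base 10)66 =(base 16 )42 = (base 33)20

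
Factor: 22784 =2^8 * 89^1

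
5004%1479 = 567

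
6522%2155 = 57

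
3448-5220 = -1772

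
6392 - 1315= 5077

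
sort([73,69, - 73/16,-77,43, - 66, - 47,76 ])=[ - 77,-66, - 47,-73/16,43, 69, 73,76 ] 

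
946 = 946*1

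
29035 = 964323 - 935288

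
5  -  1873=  - 1868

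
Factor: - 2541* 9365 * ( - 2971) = 70699297515 =3^1*5^1*7^1*11^2*1873^1*2971^1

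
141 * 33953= 4787373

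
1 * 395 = 395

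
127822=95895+31927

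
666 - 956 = -290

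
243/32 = 243/32 = 7.59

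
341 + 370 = 711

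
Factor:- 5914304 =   -  2^6*11^1*31^1*271^1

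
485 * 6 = 2910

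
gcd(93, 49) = 1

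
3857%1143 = 428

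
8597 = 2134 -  - 6463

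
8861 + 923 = 9784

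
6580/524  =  12 + 73/131 = 12.56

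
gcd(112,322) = 14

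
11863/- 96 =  - 11863/96=-123.57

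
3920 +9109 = 13029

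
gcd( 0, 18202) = 18202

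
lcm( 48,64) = 192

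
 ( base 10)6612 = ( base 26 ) 9k8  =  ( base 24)bbc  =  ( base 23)cbb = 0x19D4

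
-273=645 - 918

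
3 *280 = 840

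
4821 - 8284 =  - 3463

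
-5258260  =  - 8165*644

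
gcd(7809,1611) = 3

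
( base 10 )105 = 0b1101001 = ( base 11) 96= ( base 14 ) 77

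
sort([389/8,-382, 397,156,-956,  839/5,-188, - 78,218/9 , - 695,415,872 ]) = [ - 956,-695,  -  382,-188, - 78, 218/9, 389/8 , 156 , 839/5,397,415, 872]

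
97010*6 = 582060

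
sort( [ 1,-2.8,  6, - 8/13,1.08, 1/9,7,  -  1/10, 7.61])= [ - 2.8,-8/13, - 1/10,1/9,  1,1.08,6,7,7.61]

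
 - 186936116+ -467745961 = - 654682077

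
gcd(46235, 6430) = 5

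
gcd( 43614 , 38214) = 18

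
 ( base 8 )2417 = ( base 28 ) 1i7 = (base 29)1fj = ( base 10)1295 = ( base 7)3530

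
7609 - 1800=5809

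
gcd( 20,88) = 4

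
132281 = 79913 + 52368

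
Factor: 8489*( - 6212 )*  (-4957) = 261400792276 = 2^2 * 13^1*653^1*1553^1  *  4957^1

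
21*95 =1995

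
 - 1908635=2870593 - 4779228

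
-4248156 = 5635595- 9883751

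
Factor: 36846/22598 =3^2*23^1*89^1  *  11299^(-1 )= 18423/11299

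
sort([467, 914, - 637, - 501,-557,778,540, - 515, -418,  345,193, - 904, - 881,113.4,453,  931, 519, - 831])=[ - 904, - 881, - 831, - 637, - 557, - 515,-501, - 418, 113.4,193, 345,453,467,519,540, 778, 914,931 ]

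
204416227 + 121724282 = 326140509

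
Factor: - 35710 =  - 2^1*5^1*3571^1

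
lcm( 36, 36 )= 36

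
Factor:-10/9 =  - 2^1 *3^( - 2) * 5^1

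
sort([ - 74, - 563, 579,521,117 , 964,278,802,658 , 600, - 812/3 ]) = [ - 563, - 812/3,  -  74, 117,278,521,  579,600 , 658,802,964] 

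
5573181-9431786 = - 3858605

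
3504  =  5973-2469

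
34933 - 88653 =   -  53720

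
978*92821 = 90778938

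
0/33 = 0 =0.00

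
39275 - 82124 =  - 42849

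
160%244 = 160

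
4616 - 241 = 4375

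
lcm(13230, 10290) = 92610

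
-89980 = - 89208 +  - 772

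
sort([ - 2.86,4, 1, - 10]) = [ - 10 , - 2.86,1, 4]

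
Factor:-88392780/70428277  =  -2^2*3^2*5^1*7^1 * 23^ (- 1 )*31^2*73^1*149^( -1) * 20551^( - 1)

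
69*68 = 4692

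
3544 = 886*4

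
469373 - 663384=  - 194011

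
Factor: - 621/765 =  -  69/85 =- 3^1*5^(-1)*17^( - 1 )*23^1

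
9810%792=306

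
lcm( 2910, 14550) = 14550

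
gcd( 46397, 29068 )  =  559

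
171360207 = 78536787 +92823420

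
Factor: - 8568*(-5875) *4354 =2^4*3^2*5^3*7^2*17^1 *47^1*311^1=219167298000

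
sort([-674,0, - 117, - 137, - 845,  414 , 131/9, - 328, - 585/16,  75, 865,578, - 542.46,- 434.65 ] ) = [ - 845, - 674,  -  542.46, - 434.65, - 328 , - 137 ,  -  117, - 585/16, 0, 131/9,  75, 414,  578,  865 ]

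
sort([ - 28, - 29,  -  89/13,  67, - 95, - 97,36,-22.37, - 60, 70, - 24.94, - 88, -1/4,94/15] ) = [ -97,  -  95, - 88 , - 60, - 29 , -28, - 24.94 , - 22.37 , - 89/13, - 1/4 , 94/15 , 36, 67, 70 ]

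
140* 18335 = 2566900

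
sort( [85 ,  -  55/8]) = [ - 55/8, 85]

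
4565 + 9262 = 13827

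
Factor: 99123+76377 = 2^2 * 3^3*5^3*13^1 = 175500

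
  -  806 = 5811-6617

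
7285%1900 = 1585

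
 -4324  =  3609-7933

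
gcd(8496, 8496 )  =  8496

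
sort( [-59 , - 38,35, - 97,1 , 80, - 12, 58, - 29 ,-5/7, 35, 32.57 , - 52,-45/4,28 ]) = [-97 , - 59, - 52,  -  38, - 29, - 12 , - 45/4, - 5/7,1 , 28,32.57,  35 , 35, 58,  80]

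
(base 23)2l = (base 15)47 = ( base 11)61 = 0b1000011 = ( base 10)67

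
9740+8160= 17900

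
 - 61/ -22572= 61/22572 = 0.00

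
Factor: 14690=2^1*5^1*13^1*113^1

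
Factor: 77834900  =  2^2*5^2 * 11^1 * 13^1 * 5443^1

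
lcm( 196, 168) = 1176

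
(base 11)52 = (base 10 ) 57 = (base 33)1O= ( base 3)2010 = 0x39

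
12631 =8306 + 4325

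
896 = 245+651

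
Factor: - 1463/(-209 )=7= 7^1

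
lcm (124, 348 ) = 10788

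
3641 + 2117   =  5758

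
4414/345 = 4414/345 = 12.79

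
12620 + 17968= 30588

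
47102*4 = 188408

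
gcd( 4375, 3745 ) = 35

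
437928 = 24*18247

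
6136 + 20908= 27044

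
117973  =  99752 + 18221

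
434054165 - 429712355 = 4341810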